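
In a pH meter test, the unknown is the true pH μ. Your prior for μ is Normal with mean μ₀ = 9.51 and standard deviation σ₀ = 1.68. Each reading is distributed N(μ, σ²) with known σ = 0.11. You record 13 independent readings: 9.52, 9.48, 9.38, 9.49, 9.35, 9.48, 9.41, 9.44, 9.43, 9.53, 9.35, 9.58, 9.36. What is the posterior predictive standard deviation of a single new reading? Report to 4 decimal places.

0.1142

For Normal data with known variance σ², a Normal(μ₀, σ₀²) prior on μ is conjugate. Posterior precision = 1/σ₀² + n/σ²; posterior mean is the precision-weighted average of μ₀ and x̄.
σ₀² = 1.68² = 2.8224, σ² = 0.11² = 0.0121; σ² + n·σ₀² = 0.0121 + 13·2.8224 = 36.7033.
Posterior precision = 1/σ₀² + n/σ² = 1/2.8224 + 13/0.0121 = (σ² + n·σ₀²)/(σ₀²σ²) = 36.7033/(2.8224·0.0121); posterior variance σₙ² = σ₀²σ²/(σ² + n·σ₀²) = 2.8224·0.0121/36.7033 = 0.000930.
Predictive variance for one new observation = σₙ² + σ² = 2.8224·0.0121/36.7033 + 0.0121 = σ²·(σ₀² + 36.7033)/36.7033 = 0.0121·39.5257/36.7033 = 0.013030; SD = √(0.0121·39.5257/36.7033) = 0.1142.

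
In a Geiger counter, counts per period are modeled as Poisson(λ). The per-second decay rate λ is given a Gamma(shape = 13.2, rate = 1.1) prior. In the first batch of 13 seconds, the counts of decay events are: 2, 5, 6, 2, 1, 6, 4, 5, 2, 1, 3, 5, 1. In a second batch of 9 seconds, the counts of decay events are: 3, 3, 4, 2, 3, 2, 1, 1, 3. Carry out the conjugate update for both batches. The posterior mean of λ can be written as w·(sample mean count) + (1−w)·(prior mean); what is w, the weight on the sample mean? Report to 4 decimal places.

With a Gamma(shape α, rate β) prior, the Poisson likelihood is conjugate: the posterior is Gamma(α + ΣXᵢ, β + n).
Total number of seconds: n = 13 + 9 = 22.
Posterior mean = (α₀+S)/(β₀+n) = [n/(β₀+n)]·(S/n) + [β₀/(β₀+n)]·(α₀/β₀), so only n and β₀ enter the weight.
Weight on data w = n/(β₀+n) = 22/(1.1+22) = 22/23.1 = 0.9524.

0.9524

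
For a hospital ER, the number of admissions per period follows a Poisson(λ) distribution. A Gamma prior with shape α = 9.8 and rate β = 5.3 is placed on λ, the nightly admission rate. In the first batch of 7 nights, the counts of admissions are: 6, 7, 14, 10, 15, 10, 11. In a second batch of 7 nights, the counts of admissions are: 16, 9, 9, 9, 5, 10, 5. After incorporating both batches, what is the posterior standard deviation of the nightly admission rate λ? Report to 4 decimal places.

0.6256

With a Gamma(shape α, rate β) prior, the Poisson likelihood is conjugate: the posterior is Gamma(α + ΣXᵢ, β + n).
Batch 1: sum of counts S = 73 over n = 7 nights.
After batch 1: Gamma(α+S, β+n) = Gamma(9.8+73, 5.3+7) = Gamma(82.8, 12.3).
Batch 2: sum of counts S = 63 over n = 7 nights.
After batch 2: Gamma(α+S, β+n) = Gamma(82.8+63, 12.3+7) = Gamma(145.8, 19.3).
SD = √α/β = √145.8/19.3 = 0.6256.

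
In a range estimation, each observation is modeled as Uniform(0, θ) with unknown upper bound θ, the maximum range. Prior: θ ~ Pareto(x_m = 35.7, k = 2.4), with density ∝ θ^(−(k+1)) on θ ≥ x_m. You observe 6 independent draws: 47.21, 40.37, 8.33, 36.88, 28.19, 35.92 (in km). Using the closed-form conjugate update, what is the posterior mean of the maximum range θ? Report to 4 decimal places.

53.5897

A Pareto(scale x_m, shape k) prior on the upper bound θ of Uniform(0, θ) is conjugate: posterior is Pareto(max(x_m, max xᵢ), k + n).
Sample maximum = 47.21; prior scale x_m = 35.7 → posterior scale = max = 47.21.
Posterior shape = 2.4 + 6 = 8.4.
E[θ|data] = k·x_m/(k−1) = 8.4·47.21/7.4 = 53.5897.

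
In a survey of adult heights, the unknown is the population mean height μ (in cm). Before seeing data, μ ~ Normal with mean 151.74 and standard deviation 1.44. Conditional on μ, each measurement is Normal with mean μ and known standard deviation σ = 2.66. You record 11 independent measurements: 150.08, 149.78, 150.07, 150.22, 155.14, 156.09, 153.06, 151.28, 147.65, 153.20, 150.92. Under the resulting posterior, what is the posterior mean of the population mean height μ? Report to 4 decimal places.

For Normal data with known variance σ², a Normal(μ₀, σ₀²) prior on μ is conjugate. Posterior precision = 1/σ₀² + n/σ²; posterior mean is the precision-weighted average of μ₀ and x̄.
Σxᵢ = 150.08 + 149.78 + 150.07 + 150.22 + 155.14 + 156.09 + 153.06 + 151.28 + 147.65 + 153.20 + 150.92 = 1667.49, so n·x̄ = 1667.49.
σ₀² = 1.44² = 2.0736, σ² = 2.66² = 7.0756; σ² + n·σ₀² = 7.0756 + 11·2.0736 = 29.8852.
Posterior mean = (μ₀/σ₀² + n·x̄/σ²)/(1/σ₀² + n/σ²) = (σ²·μ₀ + σ₀²·n·x̄)/(σ² + n·σ₀²) = (7.0756·151.74 + 2.0736·1667.49)/29.8852 = 4531.358808/29.8852 = 151.6255.

151.6255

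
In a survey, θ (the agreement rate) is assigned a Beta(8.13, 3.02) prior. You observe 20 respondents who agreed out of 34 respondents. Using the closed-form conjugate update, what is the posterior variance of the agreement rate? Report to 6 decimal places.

0.005089

The Beta prior is conjugate to a Binomial/Bernoulli likelihood; the update adds successes to α and failures to β.
Posterior: Beta(α+k, β+n−k) = Beta(8.13+20, 3.02+14) = Beta(28.13, 17.02).
Var = αβ/((α+β)²(α+β+1)) = 28.13·17.02/(45.15²·46.15) = 0.005089.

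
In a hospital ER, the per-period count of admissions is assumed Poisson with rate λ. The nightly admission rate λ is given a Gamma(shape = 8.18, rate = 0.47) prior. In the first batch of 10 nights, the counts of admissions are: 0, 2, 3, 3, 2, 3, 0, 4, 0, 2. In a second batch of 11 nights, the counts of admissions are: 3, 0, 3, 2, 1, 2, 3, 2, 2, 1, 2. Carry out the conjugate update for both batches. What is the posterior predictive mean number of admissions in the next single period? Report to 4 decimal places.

With a Gamma(shape α, rate β) prior, the Poisson likelihood is conjugate: the posterior is Gamma(α + ΣXᵢ, β + n).
Batch 1: sum of counts S = 19 over n = 10 nights.
After batch 1: Gamma(α+S, β+n) = Gamma(8.18+19, 0.47+10) = Gamma(27.18, 10.47).
Batch 2: sum of counts S = 21 over n = 11 nights.
After batch 2: Gamma(α+S, β+n) = Gamma(27.18+21, 10.47+11) = Gamma(48.18, 21.47).
The predictive distribution for one future period is NegBinom with mean α/β = 2.2441.

2.2441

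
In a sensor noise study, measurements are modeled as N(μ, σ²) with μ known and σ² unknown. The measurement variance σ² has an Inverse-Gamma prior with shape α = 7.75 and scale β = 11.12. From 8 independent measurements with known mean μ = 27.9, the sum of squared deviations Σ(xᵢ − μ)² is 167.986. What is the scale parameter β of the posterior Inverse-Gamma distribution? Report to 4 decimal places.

95.1130

With known mean μ and an Inverse-Gamma(α, β) prior on σ², the Normal likelihood is conjugate: posterior is Inv-Gamma(α + n/2, β + Σ(xᵢ−μ)²/2).
Posterior: Inv-Gamma(7.75 + 8/2, 11.12 + 167.986/2) = Inv-Gamma(11.75, 95.1130).
Posterior β = 95.1130.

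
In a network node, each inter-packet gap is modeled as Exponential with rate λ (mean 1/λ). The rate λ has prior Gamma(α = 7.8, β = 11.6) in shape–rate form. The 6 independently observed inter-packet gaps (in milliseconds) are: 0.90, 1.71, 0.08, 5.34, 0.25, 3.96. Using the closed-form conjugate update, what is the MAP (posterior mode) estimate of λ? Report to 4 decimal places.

With a Gamma(shape α, rate β) prior on the exponential rate λ, the posterior after n observations with total T = Σxᵢ is Gamma(α+n, β+T).
Sum of observations T = 12.24 milliseconds; n = 6.
Posterior: Gamma(7.8+6, 11.6+12.24) = Gamma(13.8, 23.84).
Mode = (α−1)/β = 0.5369.

0.5369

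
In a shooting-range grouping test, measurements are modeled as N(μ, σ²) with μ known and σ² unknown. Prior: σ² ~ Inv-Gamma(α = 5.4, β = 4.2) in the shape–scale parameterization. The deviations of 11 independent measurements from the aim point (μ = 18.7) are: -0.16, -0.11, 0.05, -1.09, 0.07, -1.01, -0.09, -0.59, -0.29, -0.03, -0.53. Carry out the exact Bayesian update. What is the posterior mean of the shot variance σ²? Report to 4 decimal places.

With known mean μ and an Inverse-Gamma(α, β) prior on σ², the Normal likelihood is conjugate: posterior is Inv-Gamma(α + n/2, β + Σ(xᵢ−μ)²/2).
Σ(xᵢ−μ)² = (-0.16)² + (-0.11)² + (0.05)² + (-1.09)² + (0.07)² + (-1.01)² + (-0.09)² + (-0.59)² + (-0.29)² + (-0.03)² + (-0.53)² = 2.9754.
Posterior: Inv-Gamma(5.4 + 11/2, 4.2 + 2.9754/2) = Inv-Gamma(10.90, 5.68770).
E[σ²|data] = β/(α−1) = 5.68770/9.90 = 0.5745.

0.5745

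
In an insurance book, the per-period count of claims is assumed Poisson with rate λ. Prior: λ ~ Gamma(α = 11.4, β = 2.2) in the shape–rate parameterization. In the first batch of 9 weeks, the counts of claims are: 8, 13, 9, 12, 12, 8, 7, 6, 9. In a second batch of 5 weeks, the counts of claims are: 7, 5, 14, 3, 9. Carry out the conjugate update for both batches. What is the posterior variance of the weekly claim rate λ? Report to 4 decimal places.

With a Gamma(shape α, rate β) prior, the Poisson likelihood is conjugate: the posterior is Gamma(α + ΣXᵢ, β + n).
Batch 1: sum of counts S = 84 over n = 9 weeks.
After batch 1: Gamma(α+S, β+n) = Gamma(11.4+84, 2.2+9) = Gamma(95.4, 11.2).
Batch 2: sum of counts S = 38 over n = 5 weeks.
After batch 2: Gamma(α+S, β+n) = Gamma(95.4+38, 11.2+5) = Gamma(133.4, 16.2).
Var = α/β² = 133.4/16.2² = 0.5083.

0.5083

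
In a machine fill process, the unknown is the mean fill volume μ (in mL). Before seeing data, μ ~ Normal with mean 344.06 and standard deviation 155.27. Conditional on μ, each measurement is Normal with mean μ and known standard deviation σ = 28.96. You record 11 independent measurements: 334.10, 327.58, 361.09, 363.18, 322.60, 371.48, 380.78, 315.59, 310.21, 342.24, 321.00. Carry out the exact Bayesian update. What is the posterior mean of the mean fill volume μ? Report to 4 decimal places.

340.9054

For Normal data with known variance σ², a Normal(μ₀, σ₀²) prior on μ is conjugate. Posterior precision = 1/σ₀² + n/σ²; posterior mean is the precision-weighted average of μ₀ and x̄.
Σxᵢ = 334.10 + 327.58 + 361.09 + 363.18 + 322.60 + 371.48 + 380.78 + 315.59 + 310.21 + 342.24 + 321.00 = 3749.85, so n·x̄ = 3749.85.
σ₀² = 155.27² = 24108.7729, σ² = 28.96² = 838.6816; σ² + n·σ₀² = 838.6816 + 11·24108.7729 = 266035.1835.
Posterior mean = (μ₀/σ₀² + n·x̄/σ²)/(1/σ₀² + n/σ²) = (σ²·μ₀ + σ₀²·n·x̄)/(σ² + n·σ₀²) = (838.6816·344.06 + 24108.7729·3749.85)/266035.1835 = 90692838.850361/266035.1835 = 340.9054.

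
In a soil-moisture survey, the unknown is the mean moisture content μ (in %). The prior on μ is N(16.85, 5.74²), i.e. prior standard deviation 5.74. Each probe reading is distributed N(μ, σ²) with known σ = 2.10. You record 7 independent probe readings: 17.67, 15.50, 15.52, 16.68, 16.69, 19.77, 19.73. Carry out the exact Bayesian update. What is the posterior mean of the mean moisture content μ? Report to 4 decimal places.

For Normal data with known variance σ², a Normal(μ₀, σ₀²) prior on μ is conjugate. Posterior precision = 1/σ₀² + n/σ²; posterior mean is the precision-weighted average of μ₀ and x̄.
Σxᵢ = 17.67 + 15.50 + 15.52 + 16.68 + 16.69 + 19.77 + 19.73 = 121.56, so n·x̄ = 121.56.
σ₀² = 5.74² = 32.9476, σ² = 2.10² = 4.41; σ² + n·σ₀² = 4.41 + 7·32.9476 = 235.0432.
Posterior mean = (μ₀/σ₀² + n·x̄/σ²)/(1/σ₀² + n/σ²) = (σ²·μ₀ + σ₀²·n·x̄)/(σ² + n·σ₀²) = (4.41·16.85 + 32.9476·121.56)/235.0432 = 4079.418756/235.0432 = 17.3560.

17.3560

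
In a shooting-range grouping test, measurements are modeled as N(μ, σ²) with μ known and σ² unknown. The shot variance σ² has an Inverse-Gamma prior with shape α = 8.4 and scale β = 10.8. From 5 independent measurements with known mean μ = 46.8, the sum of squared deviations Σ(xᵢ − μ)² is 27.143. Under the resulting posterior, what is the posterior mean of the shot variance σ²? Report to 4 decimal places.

With known mean μ and an Inverse-Gamma(α, β) prior on σ², the Normal likelihood is conjugate: posterior is Inv-Gamma(α + n/2, β + Σ(xᵢ−μ)²/2).
Posterior: Inv-Gamma(8.4 + 5/2, 10.8 + 27.143/2) = Inv-Gamma(10.90, 24.3715).
E[σ²|data] = β/(α−1) = 24.3715/9.90 = 2.4618.

2.4618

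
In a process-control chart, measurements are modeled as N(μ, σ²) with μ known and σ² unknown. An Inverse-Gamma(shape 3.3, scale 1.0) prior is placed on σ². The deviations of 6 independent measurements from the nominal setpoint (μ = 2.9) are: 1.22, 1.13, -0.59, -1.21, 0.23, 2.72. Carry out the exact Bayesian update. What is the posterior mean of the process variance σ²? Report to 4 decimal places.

1.3235

With known mean μ and an Inverse-Gamma(α, β) prior on σ², the Normal likelihood is conjugate: posterior is Inv-Gamma(α + n/2, β + Σ(xᵢ−μ)²/2).
Σ(xᵢ−μ)² = (1.22)² + (1.13)² + (-0.59)² + (-1.21)² + (0.23)² + (2.72)² = 12.0288.
Posterior: Inv-Gamma(3.3 + 6/2, 1.0 + 12.0288/2) = Inv-Gamma(6.30, 7.01440).
E[σ²|data] = β/(α−1) = 7.01440/5.30 = 1.3235.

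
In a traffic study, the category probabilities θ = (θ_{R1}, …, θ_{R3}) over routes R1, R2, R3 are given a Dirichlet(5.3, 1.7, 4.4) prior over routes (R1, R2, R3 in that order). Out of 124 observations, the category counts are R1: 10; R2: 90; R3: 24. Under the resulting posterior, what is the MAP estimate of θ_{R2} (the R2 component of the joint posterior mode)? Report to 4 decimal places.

0.6850

The Dirichlet prior is conjugate to the Multinomial likelihood: each posterior αⱼ = prior αⱼ + observed count nⱼ.
Posterior concentration: (15.3, 91.7, 28.4), total = 135.4.
Joint mode component: (α_{R2}−1)/(Σα−K) = 90.7/132.4 = 0.6850.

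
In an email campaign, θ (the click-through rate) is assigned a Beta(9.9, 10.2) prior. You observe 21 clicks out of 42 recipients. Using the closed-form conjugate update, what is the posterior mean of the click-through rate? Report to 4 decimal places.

0.4976

The Beta prior is conjugate to a Binomial/Bernoulli likelihood; the update adds successes to α and failures to β.
Posterior: Beta(α+k, β+n−k) = Beta(9.9+21, 10.2+21) = Beta(30.9, 31.2).
Posterior mean = α/(α+β) = 30.9/62.1 = 0.4976.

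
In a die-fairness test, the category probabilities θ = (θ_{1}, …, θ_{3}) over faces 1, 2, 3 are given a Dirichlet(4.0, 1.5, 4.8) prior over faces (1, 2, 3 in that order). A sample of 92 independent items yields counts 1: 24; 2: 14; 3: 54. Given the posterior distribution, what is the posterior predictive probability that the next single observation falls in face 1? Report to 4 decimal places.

0.2737

The Dirichlet prior is conjugate to the Multinomial likelihood: each posterior αⱼ = prior αⱼ + observed count nⱼ.
Posterior concentration: (28.0, 15.5, 58.8), total = 102.3.
P(next = 1 | data) = α_{1}/Σα = 0.2737.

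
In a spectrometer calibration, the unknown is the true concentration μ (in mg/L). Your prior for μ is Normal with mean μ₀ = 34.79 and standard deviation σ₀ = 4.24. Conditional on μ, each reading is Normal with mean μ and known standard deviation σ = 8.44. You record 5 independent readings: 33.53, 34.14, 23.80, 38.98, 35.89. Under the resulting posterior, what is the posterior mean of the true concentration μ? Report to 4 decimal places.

For Normal data with known variance σ², a Normal(μ₀, σ₀²) prior on μ is conjugate. Posterior precision = 1/σ₀² + n/σ²; posterior mean is the precision-weighted average of μ₀ and x̄.
Σxᵢ = 33.53 + 34.14 + 23.80 + 38.98 + 35.89 = 166.34, so n·x̄ = 166.34.
σ₀² = 4.24² = 17.9776, σ² = 8.44² = 71.2336; σ² + n·σ₀² = 71.2336 + 5·17.9776 = 161.1216.
Posterior mean = (μ₀/σ₀² + n·x̄/σ²)/(1/σ₀² + n/σ²) = (σ²·μ₀ + σ₀²·n·x̄)/(σ² + n·σ₀²) = (71.2336·34.79 + 17.9776·166.34)/161.1216 = 5468.610928/161.1216 = 33.9409.

33.9409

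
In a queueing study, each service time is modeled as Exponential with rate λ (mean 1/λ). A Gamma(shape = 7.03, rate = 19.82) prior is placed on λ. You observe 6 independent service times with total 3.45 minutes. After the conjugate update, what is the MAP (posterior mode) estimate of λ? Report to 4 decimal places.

With a Gamma(shape α, rate β) prior on the exponential rate λ, the posterior after n observations with total T = Σxᵢ is Gamma(α+n, β+T).
Posterior: Gamma(7.03+6, 19.82+3.45) = Gamma(13.03, 23.27).
Mode = (α−1)/β = 0.5170.

0.5170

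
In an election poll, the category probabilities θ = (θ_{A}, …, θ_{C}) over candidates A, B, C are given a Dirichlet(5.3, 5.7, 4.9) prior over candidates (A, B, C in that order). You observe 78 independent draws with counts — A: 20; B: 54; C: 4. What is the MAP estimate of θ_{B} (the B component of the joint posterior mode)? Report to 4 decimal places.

0.6458

The Dirichlet prior is conjugate to the Multinomial likelihood: each posterior αⱼ = prior αⱼ + observed count nⱼ.
Posterior concentration: (25.3, 59.7, 8.9), total = 93.9.
Joint mode component: (α_{B}−1)/(Σα−K) = 58.7/90.9 = 0.6458.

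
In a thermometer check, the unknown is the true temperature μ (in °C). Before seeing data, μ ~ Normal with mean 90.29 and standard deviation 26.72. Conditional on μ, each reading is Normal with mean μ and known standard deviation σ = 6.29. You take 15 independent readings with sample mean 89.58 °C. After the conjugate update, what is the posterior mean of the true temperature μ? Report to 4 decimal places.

89.5826

For Normal data with known variance σ², a Normal(μ₀, σ₀²) prior on μ is conjugate. Posterior precision = 1/σ₀² + n/σ²; posterior mean is the precision-weighted average of μ₀ and x̄.
n·x̄ = 15·89.58 = 1343.7.
σ₀² = 26.72² = 713.9584, σ² = 6.29² = 39.5641; σ² + n·σ₀² = 39.5641 + 15·713.9584 = 10748.9401.
Posterior mean = (μ₀/σ₀² + n·x̄/σ²)/(1/σ₀² + n/σ²) = (σ²·μ₀ + σ₀²·n·x̄)/(σ² + n·σ₀²) = (39.5641·90.29 + 713.9584·1343.7)/10748.9401 = 962918.144669/10748.9401 = 89.5826.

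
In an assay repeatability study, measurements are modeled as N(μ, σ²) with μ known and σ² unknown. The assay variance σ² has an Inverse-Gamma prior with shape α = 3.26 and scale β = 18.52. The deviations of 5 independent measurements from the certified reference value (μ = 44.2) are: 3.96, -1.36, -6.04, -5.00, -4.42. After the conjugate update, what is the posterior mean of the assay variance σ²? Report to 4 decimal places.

14.2426

With known mean μ and an Inverse-Gamma(α, β) prior on σ², the Normal likelihood is conjugate: posterior is Inv-Gamma(α + n/2, β + Σ(xᵢ−μ)²/2).
Σ(xᵢ−μ)² = (3.96)² + (-1.36)² + (-6.04)² + (-5.00)² + (-4.42)² = 98.5492.
Posterior: Inv-Gamma(3.26 + 5/2, 18.52 + 98.5492/2) = Inv-Gamma(5.76, 67.79460).
E[σ²|data] = β/(α−1) = 67.79460/4.76 = 14.2426.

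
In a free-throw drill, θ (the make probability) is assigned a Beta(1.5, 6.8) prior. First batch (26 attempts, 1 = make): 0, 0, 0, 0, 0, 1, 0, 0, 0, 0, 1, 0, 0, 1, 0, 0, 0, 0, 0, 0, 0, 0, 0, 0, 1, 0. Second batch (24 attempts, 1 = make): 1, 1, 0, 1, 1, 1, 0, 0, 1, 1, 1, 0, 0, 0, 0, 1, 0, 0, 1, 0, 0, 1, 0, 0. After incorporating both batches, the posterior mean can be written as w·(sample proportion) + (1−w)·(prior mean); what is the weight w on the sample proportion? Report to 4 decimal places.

The Beta prior is conjugate to a Binomial/Bernoulli likelihood; the update adds successes to α and failures to β.
Total number of attempts: n = 26 + 24 = 50.
Posterior mean = (α₀+k)/(α₀+β₀+n) = [n/(α₀+β₀+n)]·(k/n) + [(α₀+β₀)/(α₀+β₀+n)]·α₀/(α₀+β₀), so only n and the prior enter the weight.
The weight on the data is w = n/(α₀+β₀+n) = 50/(1.5+6.8+50) = 50/58.3 = 0.8576.

0.8576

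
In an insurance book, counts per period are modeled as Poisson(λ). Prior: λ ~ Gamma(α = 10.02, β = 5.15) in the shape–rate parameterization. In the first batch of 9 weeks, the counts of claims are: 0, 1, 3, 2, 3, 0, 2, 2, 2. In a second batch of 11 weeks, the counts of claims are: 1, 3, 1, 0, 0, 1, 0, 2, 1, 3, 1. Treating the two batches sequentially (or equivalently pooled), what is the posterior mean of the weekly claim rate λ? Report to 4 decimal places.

With a Gamma(shape α, rate β) prior, the Poisson likelihood is conjugate: the posterior is Gamma(α + ΣXᵢ, β + n).
Batch 1: sum of counts S = 15 over n = 9 weeks.
After batch 1: Gamma(α+S, β+n) = Gamma(10.02+15, 5.15+9) = Gamma(25.02, 14.15).
Batch 2: sum of counts S = 13 over n = 11 weeks.
After batch 2: Gamma(α+S, β+n) = Gamma(25.02+13, 14.15+11) = Gamma(38.02, 25.15).
Posterior mean = α/β = 38.02/25.15 = 1.5117.

1.5117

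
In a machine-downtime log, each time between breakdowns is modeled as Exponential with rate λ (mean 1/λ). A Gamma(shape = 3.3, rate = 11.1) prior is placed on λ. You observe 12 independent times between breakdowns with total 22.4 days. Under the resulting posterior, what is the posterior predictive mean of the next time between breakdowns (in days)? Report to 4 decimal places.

With a Gamma(shape α, rate β) prior on the exponential rate λ, the posterior after n observations with total T = Σxᵢ is Gamma(α+n, β+T).
Posterior: Gamma(3.3+12, 11.1+22.4) = Gamma(15.3, 33.5).
The predictive distribution for the next observation is Lomax; its mean is β/(α−1) = 33.5/14.3 = 2.3427.

2.3427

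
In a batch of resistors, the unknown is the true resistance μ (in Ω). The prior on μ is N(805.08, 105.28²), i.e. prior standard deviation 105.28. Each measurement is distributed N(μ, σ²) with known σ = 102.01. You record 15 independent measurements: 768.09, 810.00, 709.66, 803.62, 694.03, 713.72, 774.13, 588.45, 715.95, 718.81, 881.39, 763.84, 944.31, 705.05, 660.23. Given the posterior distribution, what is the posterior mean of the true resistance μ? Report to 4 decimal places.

753.3247

For Normal data with known variance σ², a Normal(μ₀, σ₀²) prior on μ is conjugate. Posterior precision = 1/σ₀² + n/σ²; posterior mean is the precision-weighted average of μ₀ and x̄.
Σxᵢ = 768.09 + 810.00 + 709.66 + 803.62 + 694.03 + 713.72 + 774.13 + 588.45 + 715.95 + 718.81 + 881.39 + 763.84 + 944.31 + 705.05 + 660.23 = 11251.28, so n·x̄ = 11251.28.
σ₀² = 105.28² = 11083.8784, σ² = 102.01² = 10406.0401; σ² + n·σ₀² = 10406.0401 + 15·11083.8784 = 176664.2161.
Posterior mean = (μ₀/σ₀² + n·x̄/σ²)/(1/σ₀² + n/σ²) = (σ²·μ₀ + σ₀²·n·x̄)/(σ² + n·σ₀²) = (10406.0401·805.08 + 11083.8784·11251.28)/176664.2161 = 133085514.12806/176664.2161 = 753.3247.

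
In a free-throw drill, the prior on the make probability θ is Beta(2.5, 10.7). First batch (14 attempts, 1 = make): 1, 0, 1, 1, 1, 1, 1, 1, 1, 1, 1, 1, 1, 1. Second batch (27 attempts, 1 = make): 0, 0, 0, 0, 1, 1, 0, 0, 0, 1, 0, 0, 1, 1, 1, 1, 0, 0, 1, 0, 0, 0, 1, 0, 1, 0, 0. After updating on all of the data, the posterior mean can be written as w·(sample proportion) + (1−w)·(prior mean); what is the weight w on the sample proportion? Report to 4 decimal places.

The Beta prior is conjugate to a Binomial/Bernoulli likelihood; the update adds successes to α and failures to β.
Total number of attempts: n = 14 + 27 = 41.
Posterior mean = (α₀+k)/(α₀+β₀+n) = [n/(α₀+β₀+n)]·(k/n) + [(α₀+β₀)/(α₀+β₀+n)]·α₀/(α₀+β₀), so only n and the prior enter the weight.
The weight on the data is w = n/(α₀+β₀+n) = 41/(2.5+10.7+41) = 41/54.2 = 0.7565.

0.7565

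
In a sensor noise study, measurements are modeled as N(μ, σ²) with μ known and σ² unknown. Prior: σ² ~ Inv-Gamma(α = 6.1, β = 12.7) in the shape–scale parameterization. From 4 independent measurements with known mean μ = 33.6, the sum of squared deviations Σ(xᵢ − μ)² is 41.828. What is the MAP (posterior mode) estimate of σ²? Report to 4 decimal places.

3.6938

With known mean μ and an Inverse-Gamma(α, β) prior on σ², the Normal likelihood is conjugate: posterior is Inv-Gamma(α + n/2, β + Σ(xᵢ−μ)²/2).
Posterior: Inv-Gamma(6.1 + 4/2, 12.7 + 41.828/2) = Inv-Gamma(8.10, 33.6140).
Mode = β/(α+1) = 33.6140/9.10 = 3.6938.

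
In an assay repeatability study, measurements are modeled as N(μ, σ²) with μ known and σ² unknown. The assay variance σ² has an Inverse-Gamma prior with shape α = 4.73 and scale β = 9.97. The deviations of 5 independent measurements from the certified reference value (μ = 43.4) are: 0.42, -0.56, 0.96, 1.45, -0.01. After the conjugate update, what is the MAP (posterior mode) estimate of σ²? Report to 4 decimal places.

With known mean μ and an Inverse-Gamma(α, β) prior on σ², the Normal likelihood is conjugate: posterior is Inv-Gamma(α + n/2, β + Σ(xᵢ−μ)²/2).
Σ(xᵢ−μ)² = (0.42)² + (-0.56)² + (0.96)² + (1.45)² + (-0.01)² = 3.5142.
Posterior: Inv-Gamma(4.73 + 5/2, 9.97 + 3.5142/2) = Inv-Gamma(7.23, 11.72710).
Mode = β/(α+1) = 11.72710/8.23 = 1.4249.

1.4249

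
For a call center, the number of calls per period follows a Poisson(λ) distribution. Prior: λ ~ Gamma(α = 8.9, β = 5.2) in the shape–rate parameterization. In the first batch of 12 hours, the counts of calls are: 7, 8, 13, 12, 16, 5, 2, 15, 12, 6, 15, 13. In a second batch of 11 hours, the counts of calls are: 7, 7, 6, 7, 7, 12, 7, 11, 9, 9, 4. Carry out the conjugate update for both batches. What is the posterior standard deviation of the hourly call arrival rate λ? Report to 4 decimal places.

With a Gamma(shape α, rate β) prior, the Poisson likelihood is conjugate: the posterior is Gamma(α + ΣXᵢ, β + n).
Batch 1: sum of counts S = 124 over n = 12 hours.
After batch 1: Gamma(α+S, β+n) = Gamma(8.9+124, 5.2+12) = Gamma(132.9, 17.2).
Batch 2: sum of counts S = 86 over n = 11 hours.
After batch 2: Gamma(α+S, β+n) = Gamma(132.9+86, 17.2+11) = Gamma(218.9, 28.2).
SD = √α/β = √218.9/28.2 = 0.5247.

0.5247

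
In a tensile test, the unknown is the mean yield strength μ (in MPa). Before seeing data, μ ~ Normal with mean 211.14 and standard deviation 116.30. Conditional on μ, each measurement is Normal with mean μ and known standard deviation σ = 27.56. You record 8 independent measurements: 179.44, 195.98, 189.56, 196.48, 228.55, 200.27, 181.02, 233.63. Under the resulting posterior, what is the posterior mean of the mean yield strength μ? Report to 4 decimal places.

200.6896

For Normal data with known variance σ², a Normal(μ₀, σ₀²) prior on μ is conjugate. Posterior precision = 1/σ₀² + n/σ²; posterior mean is the precision-weighted average of μ₀ and x̄.
Σxᵢ = 179.44 + 195.98 + 189.56 + 196.48 + 228.55 + 200.27 + 181.02 + 233.63 = 1604.93, so n·x̄ = 1604.93.
σ₀² = 116.30² = 13525.69, σ² = 27.56² = 759.5536; σ² + n·σ₀² = 759.5536 + 8·13525.69 = 108965.0736.
Posterior mean = (μ₀/σ₀² + n·x̄/σ²)/(1/σ₀² + n/σ²) = (σ²·μ₀ + σ₀²·n·x̄)/(σ² + n·σ₀²) = (759.5536·211.14 + 13525.69·1604.93)/108965.0736 = 21868157.798804/108965.0736 = 200.6896.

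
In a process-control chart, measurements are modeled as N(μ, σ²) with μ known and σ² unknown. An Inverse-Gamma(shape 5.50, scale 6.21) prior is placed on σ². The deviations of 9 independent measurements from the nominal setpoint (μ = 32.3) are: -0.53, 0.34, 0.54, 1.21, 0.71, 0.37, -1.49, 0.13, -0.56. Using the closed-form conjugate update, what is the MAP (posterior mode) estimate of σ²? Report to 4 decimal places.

0.8074

With known mean μ and an Inverse-Gamma(α, β) prior on σ², the Normal likelihood is conjugate: posterior is Inv-Gamma(α + n/2, β + Σ(xᵢ−μ)²/2).
Σ(xᵢ−μ)² = (-0.53)² + (0.34)² + (0.54)² + (1.21)² + (0.71)² + (0.37)² + (-1.49)² + (0.13)² + (-0.56)² = 5.3438.
Posterior: Inv-Gamma(5.50 + 9/2, 6.21 + 5.3438/2) = Inv-Gamma(10.00, 8.88190).
Mode = β/(α+1) = 8.88190/11.00 = 0.8074.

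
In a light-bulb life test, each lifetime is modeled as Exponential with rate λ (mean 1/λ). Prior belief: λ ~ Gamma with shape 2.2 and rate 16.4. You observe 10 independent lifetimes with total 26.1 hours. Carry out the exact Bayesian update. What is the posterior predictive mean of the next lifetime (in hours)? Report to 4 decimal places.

With a Gamma(shape α, rate β) prior on the exponential rate λ, the posterior after n observations with total T = Σxᵢ is Gamma(α+n, β+T).
Posterior: Gamma(2.2+10, 16.4+26.1) = Gamma(12.2, 42.5).
The predictive distribution for the next observation is Lomax; its mean is β/(α−1) = 42.5/11.2 = 3.7946.

3.7946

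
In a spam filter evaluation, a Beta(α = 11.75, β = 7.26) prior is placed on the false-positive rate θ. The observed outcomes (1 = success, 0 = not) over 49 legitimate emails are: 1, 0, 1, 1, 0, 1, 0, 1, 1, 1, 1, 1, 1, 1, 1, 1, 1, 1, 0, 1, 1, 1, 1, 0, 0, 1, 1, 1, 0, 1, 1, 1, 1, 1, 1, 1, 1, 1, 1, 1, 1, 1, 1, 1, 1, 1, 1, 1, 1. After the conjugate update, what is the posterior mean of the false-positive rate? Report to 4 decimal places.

0.7903

The Beta prior is conjugate to a Binomial/Bernoulli likelihood; the update adds successes to α and failures to β.
Posterior: Beta(α+k, β+n−k) = Beta(11.75+42, 7.26+7) = Beta(53.75, 14.26).
Posterior mean = α/(α+β) = 53.75/68.01 = 0.7903.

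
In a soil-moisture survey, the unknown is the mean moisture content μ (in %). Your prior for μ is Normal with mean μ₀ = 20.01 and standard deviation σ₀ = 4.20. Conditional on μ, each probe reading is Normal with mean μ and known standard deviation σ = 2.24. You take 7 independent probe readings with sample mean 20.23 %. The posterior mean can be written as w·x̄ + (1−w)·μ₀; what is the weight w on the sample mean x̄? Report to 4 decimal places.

0.9610

For Normal data with known variance σ², a Normal(μ₀, σ₀²) prior on μ is conjugate. Posterior precision = 1/σ₀² + n/σ²; posterior mean is the precision-weighted average of μ₀ and x̄.
σ₀² = 4.20² = 17.64, σ² = 2.24² = 5.0176. Prior precision 1/σ₀² = 1/17.64; data precision n/σ² = 7/5.0176.
w = (n/σ²)/(1/σ₀² + n/σ²) = n·σ₀²/(σ² + n·σ₀²) = 7·17.64/(5.0176 + 7·17.64) = 123.48/128.4976 = 0.9610.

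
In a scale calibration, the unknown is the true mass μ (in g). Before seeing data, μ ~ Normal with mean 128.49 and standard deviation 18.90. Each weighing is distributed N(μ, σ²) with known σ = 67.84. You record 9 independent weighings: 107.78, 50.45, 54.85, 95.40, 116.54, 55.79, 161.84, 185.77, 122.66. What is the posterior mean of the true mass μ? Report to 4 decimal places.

For Normal data with known variance σ², a Normal(μ₀, σ₀²) prior on μ is conjugate. Posterior precision = 1/σ₀² + n/σ²; posterior mean is the precision-weighted average of μ₀ and x̄.
Σxᵢ = 107.78 + 50.45 + 54.85 + 95.40 + 116.54 + 55.79 + 161.84 + 185.77 + 122.66 = 951.08, so n·x̄ = 951.08.
σ₀² = 18.90² = 357.21, σ² = 67.84² = 4602.2656; σ² + n·σ₀² = 4602.2656 + 9·357.21 = 7817.1556.
Posterior mean = (μ₀/σ₀² + n·x̄/σ²)/(1/σ₀² + n/σ²) = (σ²·μ₀ + σ₀²·n·x̄)/(σ² + n·σ₀²) = (4602.2656·128.49 + 357.21·951.08)/7817.1556 = 931080.393744/7817.1556 = 119.1073.

119.1073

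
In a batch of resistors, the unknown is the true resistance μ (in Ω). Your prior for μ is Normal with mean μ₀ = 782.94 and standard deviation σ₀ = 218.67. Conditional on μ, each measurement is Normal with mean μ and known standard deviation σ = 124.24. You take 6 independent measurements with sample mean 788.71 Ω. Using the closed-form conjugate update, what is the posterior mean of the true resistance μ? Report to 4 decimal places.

For Normal data with known variance σ², a Normal(μ₀, σ₀²) prior on μ is conjugate. Posterior precision = 1/σ₀² + n/σ²; posterior mean is the precision-weighted average of μ₀ and x̄.
n·x̄ = 6·788.71 = 4732.26.
σ₀² = 218.67² = 47816.5689, σ² = 124.24² = 15435.5776; σ² + n·σ₀² = 15435.5776 + 6·47816.5689 = 302334.991.
Posterior mean = (μ₀/σ₀² + n·x̄/σ²)/(1/σ₀² + n/σ²) = (σ²·μ₀ + σ₀²·n·x̄)/(σ² + n·σ₀²) = (15435.5776·782.94 + 47816.5689·4732.26)/302334.991 = 238365567.468858/302334.991 = 788.4154.

788.4154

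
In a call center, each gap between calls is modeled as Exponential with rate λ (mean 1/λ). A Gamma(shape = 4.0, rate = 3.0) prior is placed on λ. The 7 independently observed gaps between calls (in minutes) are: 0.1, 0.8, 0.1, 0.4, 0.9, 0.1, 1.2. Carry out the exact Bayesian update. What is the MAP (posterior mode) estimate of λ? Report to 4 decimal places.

With a Gamma(shape α, rate β) prior on the exponential rate λ, the posterior after n observations with total T = Σxᵢ is Gamma(α+n, β+T).
Sum of observations T = 3.6 minutes; n = 7.
Posterior: Gamma(4.0+7, 3.0+3.6) = Gamma(11.0, 6.6).
Mode = (α−1)/β = 1.5152.

1.5152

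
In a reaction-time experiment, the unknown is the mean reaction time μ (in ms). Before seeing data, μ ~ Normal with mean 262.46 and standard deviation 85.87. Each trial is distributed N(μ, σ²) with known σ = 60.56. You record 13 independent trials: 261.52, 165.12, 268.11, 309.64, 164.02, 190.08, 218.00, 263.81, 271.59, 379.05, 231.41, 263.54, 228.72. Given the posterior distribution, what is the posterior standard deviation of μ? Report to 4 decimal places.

16.4839

For Normal data with known variance σ², a Normal(μ₀, σ₀²) prior on μ is conjugate. Posterior precision = 1/σ₀² + n/σ²; posterior mean is the precision-weighted average of μ₀ and x̄.
σ₀² = 85.87² = 7373.6569, σ² = 60.56² = 3667.5136; σ² + n·σ₀² = 3667.5136 + 13·7373.6569 = 99525.0533.
Posterior precision = 1/σ₀² + n/σ² = 1/7373.6569 + 13/3667.5136 = (σ² + n·σ₀²)/(σ₀²σ²) = 99525.0533/(7373.6569·3667.5136); posterior variance σₙ² = σ₀²σ²/(σ² + n·σ₀²) = 7373.6569·3667.5136/99525.0533 = 271.720397.
Posterior SD = √σₙ² = √(7373.6569·3667.5136/99525.0533) = 16.4839.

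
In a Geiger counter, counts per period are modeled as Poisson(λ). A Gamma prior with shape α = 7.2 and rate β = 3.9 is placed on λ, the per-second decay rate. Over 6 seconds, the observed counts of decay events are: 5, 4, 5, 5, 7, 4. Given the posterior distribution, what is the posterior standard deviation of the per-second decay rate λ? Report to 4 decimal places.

With a Gamma(shape α, rate β) prior, the Poisson likelihood is conjugate: the posterior is Gamma(α + ΣXᵢ, β + n).
Sum of counts S = 30 over n = 6 seconds.
Posterior: Gamma(α+S, β+n) = Gamma(7.2+30, 3.9+6) = Gamma(37.2, 9.9).
SD = √α/β = √37.2/9.9 = 0.6161.

0.6161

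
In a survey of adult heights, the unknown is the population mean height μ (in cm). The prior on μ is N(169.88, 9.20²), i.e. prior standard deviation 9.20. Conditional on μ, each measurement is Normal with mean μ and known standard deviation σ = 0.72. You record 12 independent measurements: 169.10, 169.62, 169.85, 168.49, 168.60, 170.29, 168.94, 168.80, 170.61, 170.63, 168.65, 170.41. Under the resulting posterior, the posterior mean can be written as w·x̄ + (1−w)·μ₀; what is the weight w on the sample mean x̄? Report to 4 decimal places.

0.9995

For Normal data with known variance σ², a Normal(μ₀, σ₀²) prior on μ is conjugate. Posterior precision = 1/σ₀² + n/σ²; posterior mean is the precision-weighted average of μ₀ and x̄.
σ₀² = 9.20² = 84.64, σ² = 0.72² = 0.5184. Prior precision 1/σ₀² = 1/84.64; data precision n/σ² = 12/0.5184.
w = (n/σ²)/(1/σ₀² + n/σ²) = n·σ₀²/(σ² + n·σ₀²) = 12·84.64/(0.5184 + 12·84.64) = 1015.68/1016.1984 = 0.9995.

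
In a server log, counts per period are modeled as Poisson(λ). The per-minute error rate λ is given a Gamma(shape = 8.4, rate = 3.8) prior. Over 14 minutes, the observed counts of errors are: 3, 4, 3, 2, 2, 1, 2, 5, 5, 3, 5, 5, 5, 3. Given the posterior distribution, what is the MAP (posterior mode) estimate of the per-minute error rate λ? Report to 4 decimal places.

3.1124

With a Gamma(shape α, rate β) prior, the Poisson likelihood is conjugate: the posterior is Gamma(α + ΣXᵢ, β + n).
Sum of counts S = 48 over n = 14 minutes.
Posterior: Gamma(α+S, β+n) = Gamma(8.4+48, 3.8+14) = Gamma(56.4, 17.8).
Mode of Gamma(α,β) for α≥1 is (α−1)/β = 55.4/17.8 = 3.1124.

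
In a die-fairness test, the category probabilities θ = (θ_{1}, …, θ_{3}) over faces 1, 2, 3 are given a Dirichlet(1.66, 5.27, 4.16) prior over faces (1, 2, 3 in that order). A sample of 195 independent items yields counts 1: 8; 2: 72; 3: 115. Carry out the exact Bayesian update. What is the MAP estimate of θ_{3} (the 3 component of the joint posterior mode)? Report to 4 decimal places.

The Dirichlet prior is conjugate to the Multinomial likelihood: each posterior αⱼ = prior αⱼ + observed count nⱼ.
Posterior concentration: (9.66, 77.27, 119.16), total = 206.09.
Joint mode component: (α_{3}−1)/(Σα−K) = 118.16/203.09 = 0.5818.

0.5818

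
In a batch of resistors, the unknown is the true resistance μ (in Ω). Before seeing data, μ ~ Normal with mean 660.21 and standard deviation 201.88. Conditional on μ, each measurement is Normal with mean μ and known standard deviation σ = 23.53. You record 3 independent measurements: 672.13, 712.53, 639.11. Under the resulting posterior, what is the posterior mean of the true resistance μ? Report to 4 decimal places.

For Normal data with known variance σ², a Normal(μ₀, σ₀²) prior on μ is conjugate. Posterior precision = 1/σ₀² + n/σ²; posterior mean is the precision-weighted average of μ₀ and x̄.
Σxᵢ = 672.13 + 712.53 + 639.11 = 2023.77, so n·x̄ = 2023.77.
σ₀² = 201.88² = 40755.5344, σ² = 23.53² = 553.6609; σ² + n·σ₀² = 553.6609 + 3·40755.5344 = 122820.2641.
Posterior mean = (μ₀/σ₀² + n·x̄/σ²)/(1/σ₀² + n/σ²) = (σ²·μ₀ + σ₀²·n·x̄)/(σ² + n·σ₀²) = (553.6609·660.21 + 40755.5344·2023.77)/122820.2641 = 82845360.315477/122820.2641 = 674.5252.

674.5252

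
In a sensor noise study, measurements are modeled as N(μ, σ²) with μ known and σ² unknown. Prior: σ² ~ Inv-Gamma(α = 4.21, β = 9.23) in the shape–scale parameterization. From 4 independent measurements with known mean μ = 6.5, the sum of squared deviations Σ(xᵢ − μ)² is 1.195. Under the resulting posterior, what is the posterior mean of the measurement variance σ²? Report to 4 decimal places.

1.8863

With known mean μ and an Inverse-Gamma(α, β) prior on σ², the Normal likelihood is conjugate: posterior is Inv-Gamma(α + n/2, β + Σ(xᵢ−μ)²/2).
Posterior: Inv-Gamma(4.21 + 4/2, 9.23 + 1.195/2) = Inv-Gamma(6.21, 9.8275).
E[σ²|data] = β/(α−1) = 9.8275/5.21 = 1.8863.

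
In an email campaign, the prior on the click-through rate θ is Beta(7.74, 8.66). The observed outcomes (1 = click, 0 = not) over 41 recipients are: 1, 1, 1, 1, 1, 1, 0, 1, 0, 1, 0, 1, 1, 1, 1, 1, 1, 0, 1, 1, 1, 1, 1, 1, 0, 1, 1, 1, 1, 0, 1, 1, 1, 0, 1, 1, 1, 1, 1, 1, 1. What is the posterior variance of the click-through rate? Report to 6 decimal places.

The Beta prior is conjugate to a Binomial/Bernoulli likelihood; the update adds successes to α and failures to β.
Posterior: Beta(α+k, β+n−k) = Beta(7.74+34, 8.66+7) = Beta(41.74, 15.66).
Var = αβ/((α+β)²(α+β+1)) = 41.74·15.66/(57.40²·58.40) = 0.003397.

0.003397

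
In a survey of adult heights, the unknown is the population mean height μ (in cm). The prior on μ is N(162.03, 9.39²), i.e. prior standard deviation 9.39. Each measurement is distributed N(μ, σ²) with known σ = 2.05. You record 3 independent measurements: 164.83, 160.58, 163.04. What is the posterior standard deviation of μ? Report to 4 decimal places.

1.1743

For Normal data with known variance σ², a Normal(μ₀, σ₀²) prior on μ is conjugate. Posterior precision = 1/σ₀² + n/σ²; posterior mean is the precision-weighted average of μ₀ and x̄.
σ₀² = 9.39² = 88.1721, σ² = 2.05² = 4.2025; σ² + n·σ₀² = 4.2025 + 3·88.1721 = 268.7188.
Posterior precision = 1/σ₀² + n/σ² = 1/88.1721 + 3/4.2025 = (σ² + n·σ₀²)/(σ₀²σ²) = 268.7188/(88.1721·4.2025); posterior variance σₙ² = σ₀²σ²/(σ² + n·σ₀²) = 88.1721·4.2025/268.7188 = 1.378926.
Posterior SD = √σₙ² = √(88.1721·4.2025/268.7188) = 1.1743.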